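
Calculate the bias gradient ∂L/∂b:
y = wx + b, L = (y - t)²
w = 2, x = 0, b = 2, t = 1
∂L/∂b = 2

y = wx + b = (2)(0) + 2 = 2
∂L/∂y = 2(y - t) = 2(2 - 1) = 2
∂y/∂b = 1
∂L/∂b = ∂L/∂y · ∂y/∂b = 2 × 1 = 2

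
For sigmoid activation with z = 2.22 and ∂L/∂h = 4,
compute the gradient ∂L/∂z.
∂L/∂z = 0.3535

σ(2.22) = 0.902
σ'(2.22) = σ(2.22)(1 - σ(2.22)) = 0.902 × 0.09797 = 0.08837
∂L/∂z = ∂L/∂h · σ'(z) = 4 × 0.08837 = 0.3535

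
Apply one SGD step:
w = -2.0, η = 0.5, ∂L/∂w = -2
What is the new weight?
w_new = -1

w_new = w - η·∂L/∂w = -2.0 - 0.5×(-2) = -2.0 - (-1) = -1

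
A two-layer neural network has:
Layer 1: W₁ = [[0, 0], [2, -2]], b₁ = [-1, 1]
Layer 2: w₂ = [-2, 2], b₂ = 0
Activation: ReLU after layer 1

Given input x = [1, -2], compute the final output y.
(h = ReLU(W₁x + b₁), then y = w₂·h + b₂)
y = 14

Layer 1 pre-activation: z₁ = [-1, 7]
After ReLU: h = [0, 7]
Layer 2 output: y = -2×0 + 2×7 + 0 = 14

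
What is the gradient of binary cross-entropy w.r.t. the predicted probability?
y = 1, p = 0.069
∂L/∂p = -14.49

∂L/∂p = -y/p + (1-y)/(1-p) = -1/0.069 + 0 = -14.49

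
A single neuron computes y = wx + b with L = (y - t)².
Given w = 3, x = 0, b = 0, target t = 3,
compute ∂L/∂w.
∂L/∂w = 0

y = wx + b = (3)(0) + 0 = 0
∂L/∂y = 2(y - t) = 2(0 - 3) = -6
∂y/∂w = x = 0
∂L/∂w = ∂L/∂y · ∂y/∂w = -6 × 0 = 0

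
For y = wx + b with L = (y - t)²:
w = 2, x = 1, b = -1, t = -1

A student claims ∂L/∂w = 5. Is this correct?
Incorrect

y = (2)(1) + -1 = 1
∂L/∂y = 2(y - t) = 2(1 - -1) = 4
∂y/∂w = x = 1
∂L/∂w = 4 × 1 = 4

Claimed value: 5
Incorrect: The correct gradient is 4.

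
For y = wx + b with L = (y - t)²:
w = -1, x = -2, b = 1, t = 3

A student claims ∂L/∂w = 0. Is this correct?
Correct

y = (-1)(-2) + 1 = 3
∂L/∂y = 2(y - t) = 2(3 - 3) = 0
∂y/∂w = x = -2
∂L/∂w = 0 × -2 = 0

Claimed value: 0
Correct: The correct gradient is 0.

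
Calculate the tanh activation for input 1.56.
0.9154

tanh(1.56) = (e^(1.56) - e^(-1.56))/(e^(1.56) + e^(-1.56)) = 0.9154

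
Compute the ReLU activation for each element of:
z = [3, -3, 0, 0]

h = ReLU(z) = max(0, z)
h = [3, 0, 0, 0]

ReLU applied element-wise: max(0,3)=3, max(0,-3)=0, max(0,0)=0, max(0,0)=0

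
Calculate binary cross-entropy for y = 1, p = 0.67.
L = 0.4005

L = -1·log(0.67) - 0·log(0.33) = -log(0.67) = 0.4005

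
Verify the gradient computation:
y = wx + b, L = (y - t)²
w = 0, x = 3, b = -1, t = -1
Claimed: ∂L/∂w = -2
Incorrect

y = (0)(3) + -1 = -1
∂L/∂y = 2(y - t) = 2(-1 - -1) = 0
∂y/∂w = x = 3
∂L/∂w = 0 × 3 = 0

Claimed value: -2
Incorrect: The correct gradient is 0.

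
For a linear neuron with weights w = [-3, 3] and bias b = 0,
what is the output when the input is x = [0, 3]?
y = 9

y = (-3)(0) + (3)(3) + 0 = 9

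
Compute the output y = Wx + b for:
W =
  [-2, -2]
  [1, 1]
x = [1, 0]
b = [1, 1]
y = [-1, 2]

Wx = [-2×1 + -2×0, 1×1 + 1×0]
   = [-2, 1]
y = Wx + b = [-2 + 1, 1 + 1] = [-1, 2]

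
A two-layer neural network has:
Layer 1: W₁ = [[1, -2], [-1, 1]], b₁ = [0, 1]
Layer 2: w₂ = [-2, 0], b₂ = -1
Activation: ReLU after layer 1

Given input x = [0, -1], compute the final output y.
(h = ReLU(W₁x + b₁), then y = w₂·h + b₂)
y = -5

Layer 1 pre-activation: z₁ = [2, 0]
After ReLU: h = [2, 0]
Layer 2 output: y = -2×2 + 0×0 + -1 = -5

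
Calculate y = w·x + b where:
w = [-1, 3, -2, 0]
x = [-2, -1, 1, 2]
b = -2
y = -5

y = (-1)(-2) + (3)(-1) + (-2)(1) + (0)(2) + -2 = -5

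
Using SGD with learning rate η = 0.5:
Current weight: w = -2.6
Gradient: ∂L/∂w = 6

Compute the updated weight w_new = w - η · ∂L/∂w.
w_new = -5.6

w_new = w - η·∂L/∂w = -2.6 - 0.5×(6) = -2.6 - (3) = -5.6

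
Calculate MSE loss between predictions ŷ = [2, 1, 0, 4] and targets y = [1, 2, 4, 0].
MSE = 8.5

MSE = (1/4)((2-1)² + (1-2)² + (0-4)² + (4-0)²) = (1/4)(1 + 1 + 16 + 16) = 8.5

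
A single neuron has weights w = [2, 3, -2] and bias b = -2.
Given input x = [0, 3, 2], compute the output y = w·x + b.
y = 3

y = (2)(0) + (3)(3) + (-2)(2) + -2 = 3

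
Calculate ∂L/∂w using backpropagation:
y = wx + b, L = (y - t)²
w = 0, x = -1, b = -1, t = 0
∂L/∂w = 2

y = wx + b = (0)(-1) + -1 = -1
∂L/∂y = 2(y - t) = 2(-1 - 0) = -2
∂y/∂w = x = -1
∂L/∂w = ∂L/∂y · ∂y/∂w = -2 × -1 = 2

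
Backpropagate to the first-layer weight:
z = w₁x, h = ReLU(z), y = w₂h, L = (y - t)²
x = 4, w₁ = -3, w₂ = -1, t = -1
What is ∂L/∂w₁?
∂L/∂w₁ = 0

Forward pass:
z = w₁x = -3×4 = -12
h = ReLU(-12) = 0
y = w₂h = -1×0 = 0

Backward pass:
∂L/∂y = 2(y - t) = 2(0 - -1) = 2
∂y/∂h = w₂ = -1
∂h/∂z = 0 (ReLU derivative)
∂z/∂w₁ = x = 4

∂L/∂w₁ = 2 × -1 × 0 × 4 = 0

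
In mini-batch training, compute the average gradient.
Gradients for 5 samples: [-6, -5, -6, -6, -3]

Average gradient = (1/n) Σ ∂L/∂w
Average gradient = -5.2

Average = (1/5)(-6 + -5 + -6 + -6 + -3) = -26/5 = -5.2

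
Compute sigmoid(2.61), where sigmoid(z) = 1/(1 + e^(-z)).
0.9315

sigmoid(2.61) = 1/(1 + e^(-2.61)) = 1/(1 + 0.07353) = 0.9315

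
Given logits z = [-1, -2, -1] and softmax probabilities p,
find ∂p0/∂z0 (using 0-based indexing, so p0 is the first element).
∂p0/∂z0 = 0.244

p = softmax(z) = [0.4223, 0.1554, 0.4223]
p0 = 0.4223

∂p0/∂z0 = p0(1 - p0) = 0.4223 × (1 - 0.4223) = 0.244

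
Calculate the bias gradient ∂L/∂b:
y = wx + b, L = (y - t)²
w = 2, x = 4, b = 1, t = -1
∂L/∂b = 20

y = wx + b = (2)(4) + 1 = 9
∂L/∂y = 2(y - t) = 2(9 - -1) = 20
∂y/∂b = 1
∂L/∂b = ∂L/∂y · ∂y/∂b = 20 × 1 = 20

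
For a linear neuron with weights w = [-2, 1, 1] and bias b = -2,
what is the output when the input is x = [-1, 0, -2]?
y = -2

y = (-2)(-1) + (1)(0) + (1)(-2) + -2 = -2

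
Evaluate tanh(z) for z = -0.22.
-0.2165

tanh(-0.22) = (e^(-0.22) - e^(0.22))/(e^(-0.22) + e^(0.22)) = -0.2165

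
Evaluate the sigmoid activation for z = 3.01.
0.953

sigmoid(3.01) = 1/(1 + e^(-3.01)) = 1/(1 + 0.04929) = 0.953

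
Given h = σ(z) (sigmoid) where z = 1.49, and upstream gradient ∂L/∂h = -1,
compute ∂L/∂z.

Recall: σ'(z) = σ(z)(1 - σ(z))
∂L/∂z = -0.1501

σ(1.49) = 0.8161
σ'(1.49) = σ(1.49)(1 - σ(1.49)) = 0.8161 × 0.1839 = 0.1501
∂L/∂z = ∂L/∂h · σ'(z) = -1 × 0.1501 = -0.1501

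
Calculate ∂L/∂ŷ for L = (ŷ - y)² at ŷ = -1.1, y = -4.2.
∂L/∂ŷ = 6.2

∂L/∂ŷ = 2(ŷ - y) = 2(-1.1 - -4.2) = 2(3.1) = 6.2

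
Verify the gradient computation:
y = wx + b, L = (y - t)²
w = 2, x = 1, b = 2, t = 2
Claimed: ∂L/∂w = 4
Correct

y = (2)(1) + 2 = 4
∂L/∂y = 2(y - t) = 2(4 - 2) = 4
∂y/∂w = x = 1
∂L/∂w = 4 × 1 = 4

Claimed value: 4
Correct: The correct gradient is 4.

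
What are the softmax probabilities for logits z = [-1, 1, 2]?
p = [0.0351, 0.2595, 0.7054]

exp(z) = [0.3679, 2.718, 7.389]
Sum = 10.48
p = [0.0351, 0.2595, 0.7054]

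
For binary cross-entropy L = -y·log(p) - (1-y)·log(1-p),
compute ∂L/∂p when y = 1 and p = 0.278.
∂L/∂p = -3.597

∂L/∂p = -y/p + (1-y)/(1-p) = -1/0.278 + 0 = -3.597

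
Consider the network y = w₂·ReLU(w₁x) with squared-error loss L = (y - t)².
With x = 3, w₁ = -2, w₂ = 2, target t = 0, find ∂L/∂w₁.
∂L/∂w₁ = 0

Forward pass:
z = w₁x = -2×3 = -6
h = ReLU(-6) = 0
y = w₂h = 2×0 = 0

Backward pass:
∂L/∂y = 2(y - t) = 2(0 - 0) = 0
∂y/∂h = w₂ = 2
∂h/∂z = 0 (ReLU derivative)
∂z/∂w₁ = x = 3

∂L/∂w₁ = 0 × 2 × 0 × 3 = 0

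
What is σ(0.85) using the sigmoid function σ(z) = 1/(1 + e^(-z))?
0.7006

sigmoid(0.85) = 1/(1 + e^(-0.85)) = 1/(1 + 0.4274) = 0.7006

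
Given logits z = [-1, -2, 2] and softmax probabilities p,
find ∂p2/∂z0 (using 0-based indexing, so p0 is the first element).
∂p2/∂z0 = -0.04364

p = softmax(z) = [0.04661, 0.01715, 0.9362]
p2 = 0.9362, p0 = 0.04661

∂p2/∂z0 = -p2 × p0 = -0.9362 × 0.04661 = -0.04364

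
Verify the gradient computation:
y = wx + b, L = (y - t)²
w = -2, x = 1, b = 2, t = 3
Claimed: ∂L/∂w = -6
Correct

y = (-2)(1) + 2 = 0
∂L/∂y = 2(y - t) = 2(0 - 3) = -6
∂y/∂w = x = 1
∂L/∂w = -6 × 1 = -6

Claimed value: -6
Correct: The correct gradient is -6.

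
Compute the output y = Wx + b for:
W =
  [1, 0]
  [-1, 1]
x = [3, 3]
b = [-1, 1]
y = [2, 1]

Wx = [1×3 + 0×3, -1×3 + 1×3]
   = [3, 0]
y = Wx + b = [3 + -1, 0 + 1] = [2, 1]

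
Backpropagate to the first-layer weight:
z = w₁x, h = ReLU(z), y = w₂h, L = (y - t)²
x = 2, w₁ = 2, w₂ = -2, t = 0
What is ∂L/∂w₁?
∂L/∂w₁ = 64

Forward pass:
z = w₁x = 2×2 = 4
h = ReLU(4) = 4
y = w₂h = -2×4 = -8

Backward pass:
∂L/∂y = 2(y - t) = 2(-8 - 0) = -16
∂y/∂h = w₂ = -2
∂h/∂z = 1 (ReLU derivative)
∂z/∂w₁ = x = 2

∂L/∂w₁ = -16 × -2 × 1 × 2 = 64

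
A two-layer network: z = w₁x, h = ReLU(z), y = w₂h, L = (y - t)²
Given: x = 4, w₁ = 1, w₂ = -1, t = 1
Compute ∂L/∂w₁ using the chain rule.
∂L/∂w₁ = 40

Forward pass:
z = w₁x = 1×4 = 4
h = ReLU(4) = 4
y = w₂h = -1×4 = -4

Backward pass:
∂L/∂y = 2(y - t) = 2(-4 - 1) = -10
∂y/∂h = w₂ = -1
∂h/∂z = 1 (ReLU derivative)
∂z/∂w₁ = x = 4

∂L/∂w₁ = -10 × -1 × 1 × 4 = 40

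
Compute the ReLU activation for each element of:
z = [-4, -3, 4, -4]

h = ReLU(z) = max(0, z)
h = [0, 0, 4, 0]

ReLU applied element-wise: max(0,-4)=0, max(0,-3)=0, max(0,4)=4, max(0,-4)=0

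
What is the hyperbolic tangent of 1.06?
0.7857

tanh(1.06) = (e^(1.06) - e^(-1.06))/(e^(1.06) + e^(-1.06)) = 0.7857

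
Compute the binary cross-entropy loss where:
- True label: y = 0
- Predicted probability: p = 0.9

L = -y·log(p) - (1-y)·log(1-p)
L = 2.303

L = -0·log(0.9) - 1·log(0.1) = -log(0.1) = 2.303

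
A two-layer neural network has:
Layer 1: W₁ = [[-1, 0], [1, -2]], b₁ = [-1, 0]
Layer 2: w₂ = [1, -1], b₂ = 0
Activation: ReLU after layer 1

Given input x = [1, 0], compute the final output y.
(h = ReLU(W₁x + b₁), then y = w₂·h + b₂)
y = -1

Layer 1 pre-activation: z₁ = [-2, 1]
After ReLU: h = [0, 1]
Layer 2 output: y = 1×0 + -1×1 + 0 = -1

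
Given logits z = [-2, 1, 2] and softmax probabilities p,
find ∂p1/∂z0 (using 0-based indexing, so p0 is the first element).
∂p1/∂z0 = -0.003507

p = softmax(z) = [0.01321, 0.2654, 0.7214]
p1 = 0.2654, p0 = 0.01321

∂p1/∂z0 = -p1 × p0 = -0.2654 × 0.01321 = -0.003507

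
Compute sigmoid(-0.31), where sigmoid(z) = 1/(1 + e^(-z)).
0.4231

sigmoid(-0.31) = 1/(1 + e^(0.31)) = 1/(1 + 1.363) = 0.4231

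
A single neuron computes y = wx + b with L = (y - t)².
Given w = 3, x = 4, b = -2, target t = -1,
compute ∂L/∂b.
∂L/∂b = 22

y = wx + b = (3)(4) + -2 = 10
∂L/∂y = 2(y - t) = 2(10 - -1) = 22
∂y/∂b = 1
∂L/∂b = ∂L/∂y · ∂y/∂b = 22 × 1 = 22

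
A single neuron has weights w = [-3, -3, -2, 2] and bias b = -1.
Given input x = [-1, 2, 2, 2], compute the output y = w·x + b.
y = -4

y = (-3)(-1) + (-3)(2) + (-2)(2) + (2)(2) + -1 = -4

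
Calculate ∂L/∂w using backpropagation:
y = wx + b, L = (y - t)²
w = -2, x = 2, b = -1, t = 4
∂L/∂w = -36

y = wx + b = (-2)(2) + -1 = -5
∂L/∂y = 2(y - t) = 2(-5 - 4) = -18
∂y/∂w = x = 2
∂L/∂w = ∂L/∂y · ∂y/∂w = -18 × 2 = -36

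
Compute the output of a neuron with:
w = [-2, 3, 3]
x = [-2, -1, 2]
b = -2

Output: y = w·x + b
y = 5

y = (-2)(-2) + (3)(-1) + (3)(2) + -2 = 5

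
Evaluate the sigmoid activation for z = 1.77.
0.8545

sigmoid(1.77) = 1/(1 + e^(-1.77)) = 1/(1 + 0.1703) = 0.8545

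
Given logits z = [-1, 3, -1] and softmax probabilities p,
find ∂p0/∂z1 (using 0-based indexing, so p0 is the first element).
∂p0/∂z1 = -0.01704

p = softmax(z) = [0.01767, 0.9647, 0.01767]
p0 = 0.01767, p1 = 0.9647

∂p0/∂z1 = -p0 × p1 = -0.01767 × 0.9647 = -0.01704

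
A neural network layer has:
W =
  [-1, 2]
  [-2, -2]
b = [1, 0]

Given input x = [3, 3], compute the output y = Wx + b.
y = [4, -12]

Wx = [-1×3 + 2×3, -2×3 + -2×3]
   = [3, -12]
y = Wx + b = [3 + 1, -12 + 0] = [4, -12]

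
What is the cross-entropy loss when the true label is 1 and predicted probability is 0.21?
L = 1.561

L = -1·log(0.21) - 0·log(0.79) = -log(0.21) = 1.561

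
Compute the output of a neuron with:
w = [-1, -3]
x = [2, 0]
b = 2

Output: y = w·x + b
y = 0

y = (-1)(2) + (-3)(0) + 2 = 0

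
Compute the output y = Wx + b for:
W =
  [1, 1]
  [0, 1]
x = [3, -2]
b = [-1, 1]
y = [0, -1]

Wx = [1×3 + 1×-2, 0×3 + 1×-2]
   = [1, -2]
y = Wx + b = [1 + -1, -2 + 1] = [0, -1]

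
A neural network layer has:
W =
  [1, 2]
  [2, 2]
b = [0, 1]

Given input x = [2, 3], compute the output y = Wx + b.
y = [8, 11]

Wx = [1×2 + 2×3, 2×2 + 2×3]
   = [8, 10]
y = Wx + b = [8 + 0, 10 + 1] = [8, 11]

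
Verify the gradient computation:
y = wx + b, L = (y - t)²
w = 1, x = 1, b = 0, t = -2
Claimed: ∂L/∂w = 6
Correct

y = (1)(1) + 0 = 1
∂L/∂y = 2(y - t) = 2(1 - -2) = 6
∂y/∂w = x = 1
∂L/∂w = 6 × 1 = 6

Claimed value: 6
Correct: The correct gradient is 6.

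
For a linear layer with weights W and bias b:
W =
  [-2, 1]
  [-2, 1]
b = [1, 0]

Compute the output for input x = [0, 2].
y = [3, 2]

Wx = [-2×0 + 1×2, -2×0 + 1×2]
   = [2, 2]
y = Wx + b = [2 + 1, 2 + 0] = [3, 2]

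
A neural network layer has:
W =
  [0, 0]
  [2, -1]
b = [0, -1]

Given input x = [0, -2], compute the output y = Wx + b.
y = [0, 1]

Wx = [0×0 + 0×-2, 2×0 + -1×-2]
   = [0, 2]
y = Wx + b = [0 + 0, 2 + -1] = [0, 1]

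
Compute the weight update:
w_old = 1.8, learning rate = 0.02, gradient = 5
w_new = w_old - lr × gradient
w_new = 1.7

w_new = w - η·∂L/∂w = 1.8 - 0.02×(5) = 1.8 - (0.1) = 1.7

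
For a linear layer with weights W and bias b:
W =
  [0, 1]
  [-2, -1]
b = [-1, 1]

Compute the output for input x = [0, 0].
y = [-1, 1]

Wx = [0×0 + 1×0, -2×0 + -1×0]
   = [0, 0]
y = Wx + b = [0 + -1, 0 + 1] = [-1, 1]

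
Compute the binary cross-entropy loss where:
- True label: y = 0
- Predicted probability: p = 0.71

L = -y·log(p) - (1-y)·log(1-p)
L = 1.238

L = -0·log(0.71) - 1·log(0.29) = -log(0.29) = 1.238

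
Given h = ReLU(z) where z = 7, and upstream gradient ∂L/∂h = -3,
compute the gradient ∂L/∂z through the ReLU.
∂L/∂z = -3

h = ReLU(7) = 7
Since z > 0: ∂h/∂z = 1
∂L/∂z = ∂L/∂h · ∂h/∂z = -3 × 1 = -3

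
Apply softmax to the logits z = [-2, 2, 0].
p = [0.0159, 0.8668, 0.1173]

exp(z) = [0.1353, 7.389, 1]
Sum = 8.524
p = [0.0159, 0.8668, 0.1173]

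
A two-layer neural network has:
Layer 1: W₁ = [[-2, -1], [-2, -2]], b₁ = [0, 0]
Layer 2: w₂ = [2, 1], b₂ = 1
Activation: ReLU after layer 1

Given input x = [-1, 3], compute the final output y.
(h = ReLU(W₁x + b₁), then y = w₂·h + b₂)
y = 1

Layer 1 pre-activation: z₁ = [-1, -4]
After ReLU: h = [0, 0]
Layer 2 output: y = 2×0 + 1×0 + 1 = 1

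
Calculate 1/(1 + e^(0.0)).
0.5

sigmoid(0.0) = 1/(1 + e^(0.0)) = 1/(1 + 1) = 0.5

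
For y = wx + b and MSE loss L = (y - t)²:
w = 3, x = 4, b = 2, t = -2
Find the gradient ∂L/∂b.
∂L/∂b = 32

y = wx + b = (3)(4) + 2 = 14
∂L/∂y = 2(y - t) = 2(14 - -2) = 32
∂y/∂b = 1
∂L/∂b = ∂L/∂y · ∂y/∂b = 32 × 1 = 32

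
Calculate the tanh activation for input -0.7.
-0.6044

tanh(-0.7) = (e^(-0.7) - e^(0.7))/(e^(-0.7) + e^(0.7)) = -0.6044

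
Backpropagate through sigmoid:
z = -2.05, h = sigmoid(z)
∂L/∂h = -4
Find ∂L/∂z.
∂L/∂z = -0.4042

σ(-2.05) = 0.1141
σ'(-2.05) = σ(-2.05)(1 - σ(-2.05)) = 0.1141 × 0.8859 = 0.101
∂L/∂z = ∂L/∂h · σ'(z) = -4 × 0.101 = -0.4042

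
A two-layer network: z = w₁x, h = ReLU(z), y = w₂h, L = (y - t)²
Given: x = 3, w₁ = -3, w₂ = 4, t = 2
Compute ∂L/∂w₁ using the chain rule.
∂L/∂w₁ = 0

Forward pass:
z = w₁x = -3×3 = -9
h = ReLU(-9) = 0
y = w₂h = 4×0 = 0

Backward pass:
∂L/∂y = 2(y - t) = 2(0 - 2) = -4
∂y/∂h = w₂ = 4
∂h/∂z = 0 (ReLU derivative)
∂z/∂w₁ = x = 3

∂L/∂w₁ = -4 × 4 × 0 × 3 = 0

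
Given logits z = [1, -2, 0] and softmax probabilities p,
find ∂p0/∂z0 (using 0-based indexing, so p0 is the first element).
∂p0/∂z0 = 0.2078

p = softmax(z) = [0.7054, 0.03512, 0.2595]
p0 = 0.7054

∂p0/∂z0 = p0(1 - p0) = 0.7054 × (1 - 0.7054) = 0.2078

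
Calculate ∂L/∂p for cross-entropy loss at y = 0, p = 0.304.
∂L/∂p = 1.437

∂L/∂p = -y/p + (1-y)/(1-p) = 0 + 1/0.696 = 1.437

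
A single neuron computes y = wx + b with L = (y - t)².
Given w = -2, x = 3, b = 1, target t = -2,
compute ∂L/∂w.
∂L/∂w = -18

y = wx + b = (-2)(3) + 1 = -5
∂L/∂y = 2(y - t) = 2(-5 - -2) = -6
∂y/∂w = x = 3
∂L/∂w = ∂L/∂y · ∂y/∂w = -6 × 3 = -18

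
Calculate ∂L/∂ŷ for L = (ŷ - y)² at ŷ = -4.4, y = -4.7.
∂L/∂ŷ = 0.6

∂L/∂ŷ = 2(ŷ - y) = 2(-4.4 - -4.7) = 2(0.3) = 0.6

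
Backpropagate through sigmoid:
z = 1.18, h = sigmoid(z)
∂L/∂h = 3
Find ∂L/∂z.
∂L/∂z = 0.5394

σ(1.18) = 0.7649
σ'(1.18) = σ(1.18)(1 - σ(1.18)) = 0.7649 × 0.2351 = 0.1798
∂L/∂z = ∂L/∂h · σ'(z) = 3 × 0.1798 = 0.5394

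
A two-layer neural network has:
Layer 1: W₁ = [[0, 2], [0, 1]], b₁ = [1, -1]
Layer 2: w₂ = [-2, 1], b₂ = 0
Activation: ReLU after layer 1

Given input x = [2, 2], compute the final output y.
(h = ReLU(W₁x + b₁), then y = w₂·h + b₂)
y = -9

Layer 1 pre-activation: z₁ = [5, 1]
After ReLU: h = [5, 1]
Layer 2 output: y = -2×5 + 1×1 + 0 = -9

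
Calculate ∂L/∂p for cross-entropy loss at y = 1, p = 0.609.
∂L/∂p = -1.642

∂L/∂p = -y/p + (1-y)/(1-p) = -1/0.609 + 0 = -1.642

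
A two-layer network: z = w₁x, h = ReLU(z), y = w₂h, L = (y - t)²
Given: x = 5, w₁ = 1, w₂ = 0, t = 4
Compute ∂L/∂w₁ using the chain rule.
∂L/∂w₁ = 0

Forward pass:
z = w₁x = 1×5 = 5
h = ReLU(5) = 5
y = w₂h = 0×5 = 0

Backward pass:
∂L/∂y = 2(y - t) = 2(0 - 4) = -8
∂y/∂h = w₂ = 0
∂h/∂z = 1 (ReLU derivative)
∂z/∂w₁ = x = 5

∂L/∂w₁ = -8 × 0 × 1 × 5 = 0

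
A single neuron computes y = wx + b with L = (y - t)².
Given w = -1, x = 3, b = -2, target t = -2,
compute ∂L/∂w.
∂L/∂w = -18

y = wx + b = (-1)(3) + -2 = -5
∂L/∂y = 2(y - t) = 2(-5 - -2) = -6
∂y/∂w = x = 3
∂L/∂w = ∂L/∂y · ∂y/∂w = -6 × 3 = -18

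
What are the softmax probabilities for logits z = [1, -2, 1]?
p = [0.4879, 0.0243, 0.4879]

exp(z) = [2.718, 0.1353, 2.718]
Sum = 5.572
p = [0.4879, 0.0243, 0.4879]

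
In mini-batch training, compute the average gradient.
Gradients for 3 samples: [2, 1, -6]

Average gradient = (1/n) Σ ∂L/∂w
Average gradient = -1

Average = (1/3)(2 + 1 + -6) = -3/3 = -1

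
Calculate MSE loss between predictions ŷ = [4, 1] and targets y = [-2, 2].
MSE = 18.5

MSE = (1/2)((4--2)² + (1-2)²) = (1/2)(36 + 1) = 18.5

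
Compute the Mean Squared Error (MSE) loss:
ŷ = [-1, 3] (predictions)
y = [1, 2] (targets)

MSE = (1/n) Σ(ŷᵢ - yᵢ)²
MSE = 2.5

MSE = (1/2)((-1-1)² + (3-2)²) = (1/2)(4 + 1) = 2.5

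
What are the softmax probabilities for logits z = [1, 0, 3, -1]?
p = [0.1125, 0.0414, 0.831, 0.0152]

exp(z) = [2.718, 1, 20.09, 0.3679]
Sum = 24.17
p = [0.1125, 0.0414, 0.831, 0.0152]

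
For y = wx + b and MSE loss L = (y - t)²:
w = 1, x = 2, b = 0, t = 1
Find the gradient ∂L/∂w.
∂L/∂w = 4

y = wx + b = (1)(2) + 0 = 2
∂L/∂y = 2(y - t) = 2(2 - 1) = 2
∂y/∂w = x = 2
∂L/∂w = ∂L/∂y · ∂y/∂w = 2 × 2 = 4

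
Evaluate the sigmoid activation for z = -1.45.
0.19

sigmoid(-1.45) = 1/(1 + e^(1.45)) = 1/(1 + 4.263) = 0.19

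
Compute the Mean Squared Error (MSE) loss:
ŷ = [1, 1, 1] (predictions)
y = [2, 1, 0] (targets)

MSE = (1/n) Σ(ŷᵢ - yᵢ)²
MSE = 0.6667

MSE = (1/3)((1-2)² + (1-1)² + (1-0)²) = (1/3)(1 + 0 + 1) = 0.6667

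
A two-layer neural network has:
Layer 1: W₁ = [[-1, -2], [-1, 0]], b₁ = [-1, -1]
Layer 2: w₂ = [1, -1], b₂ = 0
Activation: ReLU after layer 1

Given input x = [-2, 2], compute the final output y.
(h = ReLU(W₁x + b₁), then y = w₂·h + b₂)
y = -1

Layer 1 pre-activation: z₁ = [-3, 1]
After ReLU: h = [0, 1]
Layer 2 output: y = 1×0 + -1×1 + 0 = -1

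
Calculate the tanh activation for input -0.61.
-0.5441

tanh(-0.61) = (e^(-0.61) - e^(0.61))/(e^(-0.61) + e^(0.61)) = -0.5441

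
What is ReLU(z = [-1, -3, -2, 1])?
h = [0, 0, 0, 1]

ReLU applied element-wise: max(0,-1)=0, max(0,-3)=0, max(0,-2)=0, max(0,1)=1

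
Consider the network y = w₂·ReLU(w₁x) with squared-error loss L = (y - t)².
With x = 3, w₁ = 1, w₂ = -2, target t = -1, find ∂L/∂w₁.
∂L/∂w₁ = 60

Forward pass:
z = w₁x = 1×3 = 3
h = ReLU(3) = 3
y = w₂h = -2×3 = -6

Backward pass:
∂L/∂y = 2(y - t) = 2(-6 - -1) = -10
∂y/∂h = w₂ = -2
∂h/∂z = 1 (ReLU derivative)
∂z/∂w₁ = x = 3

∂L/∂w₁ = -10 × -2 × 1 × 3 = 60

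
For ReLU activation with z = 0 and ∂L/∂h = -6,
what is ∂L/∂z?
∂L/∂z = 0

h = ReLU(0) = 0
At z = 0: ∂h/∂z = 0 (by convention)
∂L/∂z = ∂L/∂h · ∂h/∂z = -6 × 0 = 0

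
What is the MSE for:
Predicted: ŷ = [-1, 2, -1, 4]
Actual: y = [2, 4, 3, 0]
MSE = 11.25

MSE = (1/4)((-1-2)² + (2-4)² + (-1-3)² + (4-0)²) = (1/4)(9 + 4 + 16 + 16) = 11.25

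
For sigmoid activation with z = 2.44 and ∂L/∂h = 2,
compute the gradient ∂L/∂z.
∂L/∂z = 0.1475

σ(2.44) = 0.9198
σ'(2.44) = σ(2.44)(1 - σ(2.44)) = 0.9198 × 0.08017 = 0.07375
∂L/∂z = ∂L/∂h · σ'(z) = 2 × 0.07375 = 0.1475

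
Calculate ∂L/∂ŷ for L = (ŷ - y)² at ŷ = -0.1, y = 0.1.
∂L/∂ŷ = -0.4

∂L/∂ŷ = 2(ŷ - y) = 2(-0.1 - 0.1) = 2(-0.2) = -0.4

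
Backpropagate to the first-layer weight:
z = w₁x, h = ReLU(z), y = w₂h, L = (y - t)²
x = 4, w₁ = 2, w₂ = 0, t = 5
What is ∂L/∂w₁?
∂L/∂w₁ = 0

Forward pass:
z = w₁x = 2×4 = 8
h = ReLU(8) = 8
y = w₂h = 0×8 = 0

Backward pass:
∂L/∂y = 2(y - t) = 2(0 - 5) = -10
∂y/∂h = w₂ = 0
∂h/∂z = 1 (ReLU derivative)
∂z/∂w₁ = x = 4

∂L/∂w₁ = -10 × 0 × 1 × 4 = 0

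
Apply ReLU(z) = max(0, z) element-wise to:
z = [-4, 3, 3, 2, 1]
h = [0, 3, 3, 2, 1]

ReLU applied element-wise: max(0,-4)=0, max(0,3)=3, max(0,3)=3, max(0,2)=2, max(0,1)=1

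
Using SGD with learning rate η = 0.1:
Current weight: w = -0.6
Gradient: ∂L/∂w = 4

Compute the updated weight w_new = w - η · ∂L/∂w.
w_new = -1

w_new = w - η·∂L/∂w = -0.6 - 0.1×(4) = -0.6 - (0.4) = -1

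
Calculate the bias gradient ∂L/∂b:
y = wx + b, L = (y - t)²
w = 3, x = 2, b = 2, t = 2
∂L/∂b = 12

y = wx + b = (3)(2) + 2 = 8
∂L/∂y = 2(y - t) = 2(8 - 2) = 12
∂y/∂b = 1
∂L/∂b = ∂L/∂y · ∂y/∂b = 12 × 1 = 12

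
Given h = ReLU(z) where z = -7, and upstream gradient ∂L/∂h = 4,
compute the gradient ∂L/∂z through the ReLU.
∂L/∂z = 0

h = ReLU(-7) = 0
Since z < 0: ∂h/∂z = 0
∂L/∂z = ∂L/∂h · ∂h/∂z = 4 × 0 = 0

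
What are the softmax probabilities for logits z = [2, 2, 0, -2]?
p = [0.4643, 0.4643, 0.0628, 0.0085]

exp(z) = [7.389, 7.389, 1, 0.1353]
Sum = 15.91
p = [0.4643, 0.4643, 0.0628, 0.0085]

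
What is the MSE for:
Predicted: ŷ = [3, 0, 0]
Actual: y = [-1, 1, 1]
MSE = 6

MSE = (1/3)((3--1)² + (0-1)² + (0-1)²) = (1/3)(16 + 1 + 1) = 6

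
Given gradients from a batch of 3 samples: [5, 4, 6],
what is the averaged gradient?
Average gradient = 5

Average = (1/3)(5 + 4 + 6) = 15/3 = 5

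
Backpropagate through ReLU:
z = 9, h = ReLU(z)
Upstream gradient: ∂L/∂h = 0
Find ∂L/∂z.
∂L/∂z = 0

h = ReLU(9) = 9
Since z > 0: ∂h/∂z = 1
∂L/∂z = ∂L/∂h · ∂h/∂z = 0 × 1 = 0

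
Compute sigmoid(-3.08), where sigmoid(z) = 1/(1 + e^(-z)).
0.04394

sigmoid(-3.08) = 1/(1 + e^(3.08)) = 1/(1 + 21.76) = 0.04394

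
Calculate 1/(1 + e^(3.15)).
0.04109

sigmoid(-3.15) = 1/(1 + e^(3.15)) = 1/(1 + 23.34) = 0.04109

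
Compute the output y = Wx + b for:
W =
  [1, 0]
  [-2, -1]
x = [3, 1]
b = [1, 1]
y = [4, -6]

Wx = [1×3 + 0×1, -2×3 + -1×1]
   = [3, -7]
y = Wx + b = [3 + 1, -7 + 1] = [4, -6]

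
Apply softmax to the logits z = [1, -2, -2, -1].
p = [0.8098, 0.0403, 0.0403, 0.1096]

exp(z) = [2.718, 0.1353, 0.1353, 0.3679]
Sum = 3.357
p = [0.8098, 0.0403, 0.0403, 0.1096]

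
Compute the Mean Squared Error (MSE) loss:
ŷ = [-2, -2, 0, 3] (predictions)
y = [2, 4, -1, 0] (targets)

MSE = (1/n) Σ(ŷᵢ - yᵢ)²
MSE = 15.5

MSE = (1/4)((-2-2)² + (-2-4)² + (0--1)² + (3-0)²) = (1/4)(16 + 36 + 1 + 9) = 15.5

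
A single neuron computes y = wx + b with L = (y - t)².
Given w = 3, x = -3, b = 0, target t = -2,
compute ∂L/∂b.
∂L/∂b = -14

y = wx + b = (3)(-3) + 0 = -9
∂L/∂y = 2(y - t) = 2(-9 - -2) = -14
∂y/∂b = 1
∂L/∂b = ∂L/∂y · ∂y/∂b = -14 × 1 = -14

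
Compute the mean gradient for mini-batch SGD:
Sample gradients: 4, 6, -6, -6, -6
Average gradient = -1.6

Average = (1/5)(4 + 6 + -6 + -6 + -6) = -8/5 = -1.6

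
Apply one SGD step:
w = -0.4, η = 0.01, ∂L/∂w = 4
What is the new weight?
w_new = -0.44

w_new = w - η·∂L/∂w = -0.4 - 0.01×(4) = -0.4 - (0.04) = -0.44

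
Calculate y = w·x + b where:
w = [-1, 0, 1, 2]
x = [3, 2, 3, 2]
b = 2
y = 6

y = (-1)(3) + (0)(2) + (1)(3) + (2)(2) + 2 = 6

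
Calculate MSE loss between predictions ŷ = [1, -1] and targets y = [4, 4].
MSE = 17

MSE = (1/2)((1-4)² + (-1-4)²) = (1/2)(9 + 25) = 17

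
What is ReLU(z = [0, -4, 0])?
h = [0, 0, 0]

ReLU applied element-wise: max(0,0)=0, max(0,-4)=0, max(0,0)=0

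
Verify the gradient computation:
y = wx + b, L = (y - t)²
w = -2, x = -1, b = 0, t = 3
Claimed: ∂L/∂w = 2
Correct

y = (-2)(-1) + 0 = 2
∂L/∂y = 2(y - t) = 2(2 - 3) = -2
∂y/∂w = x = -1
∂L/∂w = -2 × -1 = 2

Claimed value: 2
Correct: The correct gradient is 2.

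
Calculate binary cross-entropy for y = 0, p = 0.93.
L = 2.659

L = -0·log(0.93) - 1·log(0.07) = -log(0.07) = 2.659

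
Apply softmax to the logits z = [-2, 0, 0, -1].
p = [0.0541, 0.3995, 0.3995, 0.147]

exp(z) = [0.1353, 1, 1, 0.3679]
Sum = 2.503
p = [0.0541, 0.3995, 0.3995, 0.147]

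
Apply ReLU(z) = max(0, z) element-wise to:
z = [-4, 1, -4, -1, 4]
h = [0, 1, 0, 0, 4]

ReLU applied element-wise: max(0,-4)=0, max(0,1)=1, max(0,-4)=0, max(0,-1)=0, max(0,4)=4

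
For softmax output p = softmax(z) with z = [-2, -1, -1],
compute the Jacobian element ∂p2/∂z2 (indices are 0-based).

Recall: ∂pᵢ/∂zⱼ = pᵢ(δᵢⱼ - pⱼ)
∂p2/∂z2 = 0.244

p = softmax(z) = [0.1554, 0.4223, 0.4223]
p2 = 0.4223

∂p2/∂z2 = p2(1 - p2) = 0.4223 × (1 - 0.4223) = 0.244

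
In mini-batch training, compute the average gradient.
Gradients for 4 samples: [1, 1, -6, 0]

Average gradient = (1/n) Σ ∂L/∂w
Average gradient = -1

Average = (1/4)(1 + 1 + -6 + 0) = -4/4 = -1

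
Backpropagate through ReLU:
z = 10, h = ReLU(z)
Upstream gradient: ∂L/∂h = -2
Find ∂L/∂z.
∂L/∂z = -2

h = ReLU(10) = 10
Since z > 0: ∂h/∂z = 1
∂L/∂z = ∂L/∂h · ∂h/∂z = -2 × 1 = -2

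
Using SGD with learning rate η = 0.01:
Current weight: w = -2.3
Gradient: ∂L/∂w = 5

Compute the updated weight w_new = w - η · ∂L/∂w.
w_new = -2.35

w_new = w - η·∂L/∂w = -2.3 - 0.01×(5) = -2.3 - (0.05) = -2.35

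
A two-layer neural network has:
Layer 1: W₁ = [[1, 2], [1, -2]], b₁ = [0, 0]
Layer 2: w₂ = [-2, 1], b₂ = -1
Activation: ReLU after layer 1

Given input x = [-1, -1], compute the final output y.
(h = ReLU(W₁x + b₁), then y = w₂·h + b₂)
y = 0

Layer 1 pre-activation: z₁ = [-3, 1]
After ReLU: h = [0, 1]
Layer 2 output: y = -2×0 + 1×1 + -1 = 0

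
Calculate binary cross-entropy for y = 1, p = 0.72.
L = 0.3285

L = -1·log(0.72) - 0·log(0.28) = -log(0.72) = 0.3285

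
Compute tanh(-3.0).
-0.9951

tanh(-3.0) = (e^(-3.0) - e^(3.0))/(e^(-3.0) + e^(3.0)) = -0.9951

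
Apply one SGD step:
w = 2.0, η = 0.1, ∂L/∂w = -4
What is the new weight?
w_new = 2.4

w_new = w - η·∂L/∂w = 2.0 - 0.1×(-4) = 2.0 - (-0.4) = 2.4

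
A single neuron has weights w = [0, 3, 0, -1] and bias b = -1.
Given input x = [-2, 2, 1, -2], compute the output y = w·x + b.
y = 7

y = (0)(-2) + (3)(2) + (0)(1) + (-1)(-2) + -1 = 7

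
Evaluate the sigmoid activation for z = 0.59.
0.6434

sigmoid(0.59) = 1/(1 + e^(-0.59)) = 1/(1 + 0.5543) = 0.6434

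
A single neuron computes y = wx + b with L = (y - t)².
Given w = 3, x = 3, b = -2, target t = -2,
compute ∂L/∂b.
∂L/∂b = 18

y = wx + b = (3)(3) + -2 = 7
∂L/∂y = 2(y - t) = 2(7 - -2) = 18
∂y/∂b = 1
∂L/∂b = ∂L/∂y · ∂y/∂b = 18 × 1 = 18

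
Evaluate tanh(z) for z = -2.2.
-0.9757

tanh(-2.2) = (e^(-2.2) - e^(2.2))/(e^(-2.2) + e^(2.2)) = -0.9757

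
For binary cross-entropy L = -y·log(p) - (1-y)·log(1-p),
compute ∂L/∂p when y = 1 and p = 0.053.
∂L/∂p = -18.87

∂L/∂p = -y/p + (1-y)/(1-p) = -1/0.053 + 0 = -18.87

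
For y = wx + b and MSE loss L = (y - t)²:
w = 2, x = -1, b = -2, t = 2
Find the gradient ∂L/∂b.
∂L/∂b = -12

y = wx + b = (2)(-1) + -2 = -4
∂L/∂y = 2(y - t) = 2(-4 - 2) = -12
∂y/∂b = 1
∂L/∂b = ∂L/∂y · ∂y/∂b = -12 × 1 = -12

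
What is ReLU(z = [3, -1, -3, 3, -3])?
h = [3, 0, 0, 3, 0]

ReLU applied element-wise: max(0,3)=3, max(0,-1)=0, max(0,-3)=0, max(0,3)=3, max(0,-3)=0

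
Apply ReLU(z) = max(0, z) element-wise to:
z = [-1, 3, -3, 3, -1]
h = [0, 3, 0, 3, 0]

ReLU applied element-wise: max(0,-1)=0, max(0,3)=3, max(0,-3)=0, max(0,3)=3, max(0,-1)=0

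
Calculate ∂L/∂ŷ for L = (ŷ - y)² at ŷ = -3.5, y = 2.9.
∂L/∂ŷ = -12.8

∂L/∂ŷ = 2(ŷ - y) = 2(-3.5 - 2.9) = 2(-6.4) = -12.8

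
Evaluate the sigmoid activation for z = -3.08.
0.04394

sigmoid(-3.08) = 1/(1 + e^(3.08)) = 1/(1 + 21.76) = 0.04394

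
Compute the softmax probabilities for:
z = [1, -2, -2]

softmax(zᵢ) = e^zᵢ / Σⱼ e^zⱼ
p = [0.9094, 0.0453, 0.0453]

exp(z) = [2.718, 0.1353, 0.1353]
Sum = 2.989
p = [0.9094, 0.0453, 0.0453]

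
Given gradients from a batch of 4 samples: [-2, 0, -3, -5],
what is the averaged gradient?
Average gradient = -2.5

Average = (1/4)(-2 + 0 + -3 + -5) = -10/4 = -2.5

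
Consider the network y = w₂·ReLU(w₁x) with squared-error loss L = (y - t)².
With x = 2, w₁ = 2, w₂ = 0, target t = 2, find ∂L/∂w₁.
∂L/∂w₁ = 0

Forward pass:
z = w₁x = 2×2 = 4
h = ReLU(4) = 4
y = w₂h = 0×4 = 0

Backward pass:
∂L/∂y = 2(y - t) = 2(0 - 2) = -4
∂y/∂h = w₂ = 0
∂h/∂z = 1 (ReLU derivative)
∂z/∂w₁ = x = 2

∂L/∂w₁ = -4 × 0 × 1 × 2 = 0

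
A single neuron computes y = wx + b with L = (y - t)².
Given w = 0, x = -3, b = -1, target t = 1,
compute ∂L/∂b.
∂L/∂b = -4

y = wx + b = (0)(-3) + -1 = -1
∂L/∂y = 2(y - t) = 2(-1 - 1) = -4
∂y/∂b = 1
∂L/∂b = ∂L/∂y · ∂y/∂b = -4 × 1 = -4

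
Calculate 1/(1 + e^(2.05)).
0.1141

sigmoid(-2.05) = 1/(1 + e^(2.05)) = 1/(1 + 7.768) = 0.1141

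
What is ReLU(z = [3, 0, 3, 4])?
h = [3, 0, 3, 4]

ReLU applied element-wise: max(0,3)=3, max(0,0)=0, max(0,3)=3, max(0,4)=4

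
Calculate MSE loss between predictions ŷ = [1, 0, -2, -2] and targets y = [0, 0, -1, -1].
MSE = 0.75

MSE = (1/4)((1-0)² + (0-0)² + (-2--1)² + (-2--1)²) = (1/4)(1 + 0 + 1 + 1) = 0.75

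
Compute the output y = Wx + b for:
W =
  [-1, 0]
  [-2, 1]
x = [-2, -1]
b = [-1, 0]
y = [1, 3]

Wx = [-1×-2 + 0×-1, -2×-2 + 1×-1]
   = [2, 3]
y = Wx + b = [2 + -1, 3 + 0] = [1, 3]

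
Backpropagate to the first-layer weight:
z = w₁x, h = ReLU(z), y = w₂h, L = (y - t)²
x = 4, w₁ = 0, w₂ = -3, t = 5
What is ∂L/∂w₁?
∂L/∂w₁ = 0

Forward pass:
z = w₁x = 0×4 = 0
h = ReLU(0) = 0
y = w₂h = -3×0 = 0

Backward pass:
∂L/∂y = 2(y - t) = 2(0 - 5) = -10
∂y/∂h = w₂ = -3
∂h/∂z = 0 (ReLU derivative)
∂z/∂w₁ = x = 4

∂L/∂w₁ = -10 × -3 × 0 × 4 = 0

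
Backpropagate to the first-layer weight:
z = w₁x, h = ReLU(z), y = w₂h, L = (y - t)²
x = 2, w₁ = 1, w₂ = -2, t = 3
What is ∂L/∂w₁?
∂L/∂w₁ = 56

Forward pass:
z = w₁x = 1×2 = 2
h = ReLU(2) = 2
y = w₂h = -2×2 = -4

Backward pass:
∂L/∂y = 2(y - t) = 2(-4 - 3) = -14
∂y/∂h = w₂ = -2
∂h/∂z = 1 (ReLU derivative)
∂z/∂w₁ = x = 2

∂L/∂w₁ = -14 × -2 × 1 × 2 = 56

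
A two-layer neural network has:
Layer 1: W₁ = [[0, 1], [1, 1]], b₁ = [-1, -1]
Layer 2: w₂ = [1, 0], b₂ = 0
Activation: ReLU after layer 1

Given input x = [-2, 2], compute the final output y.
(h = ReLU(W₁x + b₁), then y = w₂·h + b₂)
y = 1

Layer 1 pre-activation: z₁ = [1, -1]
After ReLU: h = [1, 0]
Layer 2 output: y = 1×1 + 0×0 + 0 = 1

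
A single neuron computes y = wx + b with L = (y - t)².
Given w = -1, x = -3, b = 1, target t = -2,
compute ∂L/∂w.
∂L/∂w = -36

y = wx + b = (-1)(-3) + 1 = 4
∂L/∂y = 2(y - t) = 2(4 - -2) = 12
∂y/∂w = x = -3
∂L/∂w = ∂L/∂y · ∂y/∂w = 12 × -3 = -36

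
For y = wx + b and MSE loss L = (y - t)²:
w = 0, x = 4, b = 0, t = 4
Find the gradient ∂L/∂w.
∂L/∂w = -32

y = wx + b = (0)(4) + 0 = 0
∂L/∂y = 2(y - t) = 2(0 - 4) = -8
∂y/∂w = x = 4
∂L/∂w = ∂L/∂y · ∂y/∂w = -8 × 4 = -32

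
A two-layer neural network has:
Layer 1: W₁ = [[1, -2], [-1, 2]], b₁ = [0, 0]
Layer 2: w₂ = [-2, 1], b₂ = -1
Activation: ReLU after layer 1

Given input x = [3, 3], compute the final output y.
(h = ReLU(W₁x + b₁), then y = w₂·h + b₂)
y = 2

Layer 1 pre-activation: z₁ = [-3, 3]
After ReLU: h = [0, 3]
Layer 2 output: y = -2×0 + 1×3 + -1 = 2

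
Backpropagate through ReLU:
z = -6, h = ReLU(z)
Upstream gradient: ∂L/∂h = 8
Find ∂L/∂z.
∂L/∂z = 0

h = ReLU(-6) = 0
Since z < 0: ∂h/∂z = 0
∂L/∂z = ∂L/∂h · ∂h/∂z = 8 × 0 = 0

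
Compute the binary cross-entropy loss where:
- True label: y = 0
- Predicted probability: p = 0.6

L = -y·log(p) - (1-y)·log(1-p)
L = 0.9163

L = -0·log(0.6) - 1·log(0.4) = -log(0.4) = 0.9163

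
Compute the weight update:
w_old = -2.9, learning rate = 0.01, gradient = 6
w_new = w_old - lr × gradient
w_new = -2.96

w_new = w - η·∂L/∂w = -2.9 - 0.01×(6) = -2.9 - (0.06) = -2.96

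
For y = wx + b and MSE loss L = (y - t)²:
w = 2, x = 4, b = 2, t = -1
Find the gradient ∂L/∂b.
∂L/∂b = 22

y = wx + b = (2)(4) + 2 = 10
∂L/∂y = 2(y - t) = 2(10 - -1) = 22
∂y/∂b = 1
∂L/∂b = ∂L/∂y · ∂y/∂b = 22 × 1 = 22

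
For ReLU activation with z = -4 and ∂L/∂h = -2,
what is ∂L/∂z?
∂L/∂z = 0

h = ReLU(-4) = 0
Since z < 0: ∂h/∂z = 0
∂L/∂z = ∂L/∂h · ∂h/∂z = -2 × 0 = 0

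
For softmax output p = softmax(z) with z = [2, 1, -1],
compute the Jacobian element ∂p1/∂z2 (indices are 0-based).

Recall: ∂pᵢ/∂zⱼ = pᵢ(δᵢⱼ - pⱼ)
∂p1/∂z2 = -0.009113

p = softmax(z) = [0.7054, 0.2595, 0.03512]
p1 = 0.2595, p2 = 0.03512

∂p1/∂z2 = -p1 × p2 = -0.2595 × 0.03512 = -0.009113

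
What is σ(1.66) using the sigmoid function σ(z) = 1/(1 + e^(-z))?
0.8402

sigmoid(1.66) = 1/(1 + e^(-1.66)) = 1/(1 + 0.1901) = 0.8402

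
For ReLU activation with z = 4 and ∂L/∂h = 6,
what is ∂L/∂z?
∂L/∂z = 6

h = ReLU(4) = 4
Since z > 0: ∂h/∂z = 1
∂L/∂z = ∂L/∂h · ∂h/∂z = 6 × 1 = 6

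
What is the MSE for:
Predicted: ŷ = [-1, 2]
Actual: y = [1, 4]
MSE = 4

MSE = (1/2)((-1-1)² + (2-4)²) = (1/2)(4 + 4) = 4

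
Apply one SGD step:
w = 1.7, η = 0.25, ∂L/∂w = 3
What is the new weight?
w_new = 0.95

w_new = w - η·∂L/∂w = 1.7 - 0.25×(3) = 1.7 - (0.75) = 0.95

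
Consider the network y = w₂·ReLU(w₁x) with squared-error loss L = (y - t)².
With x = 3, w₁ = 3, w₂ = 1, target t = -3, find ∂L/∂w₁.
∂L/∂w₁ = 72

Forward pass:
z = w₁x = 3×3 = 9
h = ReLU(9) = 9
y = w₂h = 1×9 = 9

Backward pass:
∂L/∂y = 2(y - t) = 2(9 - -3) = 24
∂y/∂h = w₂ = 1
∂h/∂z = 1 (ReLU derivative)
∂z/∂w₁ = x = 3

∂L/∂w₁ = 24 × 1 × 1 × 3 = 72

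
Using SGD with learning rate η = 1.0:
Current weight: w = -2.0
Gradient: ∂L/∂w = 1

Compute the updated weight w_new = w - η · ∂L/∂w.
w_new = -3

w_new = w - η·∂L/∂w = -2.0 - 1.0×(1) = -2.0 - (1) = -3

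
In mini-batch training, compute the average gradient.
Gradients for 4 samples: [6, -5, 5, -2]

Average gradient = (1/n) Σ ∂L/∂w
Average gradient = 1

Average = (1/4)(6 + -5 + 5 + -2) = 4/4 = 1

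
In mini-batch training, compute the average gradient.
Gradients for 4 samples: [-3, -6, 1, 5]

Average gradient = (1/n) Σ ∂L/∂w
Average gradient = -0.75

Average = (1/4)(-3 + -6 + 1 + 5) = -3/4 = -0.75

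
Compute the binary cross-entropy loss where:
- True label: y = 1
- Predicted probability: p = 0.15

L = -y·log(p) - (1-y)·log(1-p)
L = 1.897

L = -1·log(0.15) - 0·log(0.85) = -log(0.15) = 1.897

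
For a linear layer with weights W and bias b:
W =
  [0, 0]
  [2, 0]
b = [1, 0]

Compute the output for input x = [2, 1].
y = [1, 4]

Wx = [0×2 + 0×1, 2×2 + 0×1]
   = [0, 4]
y = Wx + b = [0 + 1, 4 + 0] = [1, 4]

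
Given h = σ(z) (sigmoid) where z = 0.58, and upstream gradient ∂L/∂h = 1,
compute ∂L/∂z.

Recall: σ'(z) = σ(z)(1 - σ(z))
∂L/∂z = 0.2301

σ(0.58) = 0.6411
σ'(0.58) = σ(0.58)(1 - σ(0.58)) = 0.6411 × 0.3589 = 0.2301
∂L/∂z = ∂L/∂h · σ'(z) = 1 × 0.2301 = 0.2301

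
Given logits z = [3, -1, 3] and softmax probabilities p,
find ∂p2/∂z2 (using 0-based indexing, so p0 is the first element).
∂p2/∂z2 = 0.25

p = softmax(z) = [0.4955, 0.009075, 0.4955]
p2 = 0.4955

∂p2/∂z2 = p2(1 - p2) = 0.4955 × (1 - 0.4955) = 0.25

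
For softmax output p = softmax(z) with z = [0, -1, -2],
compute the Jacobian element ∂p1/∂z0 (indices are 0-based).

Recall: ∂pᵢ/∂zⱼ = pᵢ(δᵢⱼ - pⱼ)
∂p1/∂z0 = -0.1628

p = softmax(z) = [0.6652, 0.2447, 0.09003]
p1 = 0.2447, p0 = 0.6652

∂p1/∂z0 = -p1 × p0 = -0.2447 × 0.6652 = -0.1628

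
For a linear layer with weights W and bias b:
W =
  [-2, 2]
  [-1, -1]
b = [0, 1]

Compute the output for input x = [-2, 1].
y = [6, 2]

Wx = [-2×-2 + 2×1, -1×-2 + -1×1]
   = [6, 1]
y = Wx + b = [6 + 0, 1 + 1] = [6, 2]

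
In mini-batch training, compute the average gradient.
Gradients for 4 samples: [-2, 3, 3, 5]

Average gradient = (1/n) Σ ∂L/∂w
Average gradient = 2.25

Average = (1/4)(-2 + 3 + 3 + 5) = 9/4 = 2.25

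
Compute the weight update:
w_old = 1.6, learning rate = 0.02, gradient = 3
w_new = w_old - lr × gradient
w_new = 1.54

w_new = w - η·∂L/∂w = 1.6 - 0.02×(3) = 1.6 - (0.06) = 1.54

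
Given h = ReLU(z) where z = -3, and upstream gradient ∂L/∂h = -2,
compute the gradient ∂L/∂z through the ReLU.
∂L/∂z = 0

h = ReLU(-3) = 0
Since z < 0: ∂h/∂z = 0
∂L/∂z = ∂L/∂h · ∂h/∂z = -2 × 0 = 0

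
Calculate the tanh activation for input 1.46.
0.8977

tanh(1.46) = (e^(1.46) - e^(-1.46))/(e^(1.46) + e^(-1.46)) = 0.8977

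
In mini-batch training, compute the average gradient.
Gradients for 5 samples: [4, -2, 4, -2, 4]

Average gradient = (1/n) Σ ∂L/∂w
Average gradient = 1.6

Average = (1/5)(4 + -2 + 4 + -2 + 4) = 8/5 = 1.6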